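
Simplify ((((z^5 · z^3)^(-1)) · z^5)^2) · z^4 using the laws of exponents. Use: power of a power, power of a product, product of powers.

((((z^5 · z^3)^(-1)) · z^5)^2) · z^4
= ((((z^5 · z^3)^(-1))^2) · ((z^5)^2)) · z^4    [power of a product]
= (((z^5 · z^3)^(-2)) · ((z^5)^2)) · z^4    [power of a power]
= ((((z^5)^(-2)) · ((z^3)^(-2))) · ((z^5)^2)) · z^4    [power of a product]
= ((z^(-10) · ((z^3)^(-2))) · ((z^5)^2)) · z^4    [power of a power]
= ((z^(-10) · z^(-6)) · ((z^5)^2)) · z^4    [power of a power]
= (z^(-16) · ((z^5)^2)) · z^4    [product of powers]
= (z^(-16) · z^10) · z^4    [power of a power]
= z^(-6) · z^4    [product of powers]
= z^(-2)    [product of powers]

z^(-2)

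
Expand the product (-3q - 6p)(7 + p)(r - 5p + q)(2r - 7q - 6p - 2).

(-3q - 6p)(7 + p)(r - 5p + q)(2r - 7q - 6p - 2)
= (-21q - 3pq - 42p - 6p^2)(r - 5p + q)(2r - 7q - 6p - 2)    [distributive law]
= (-21qr + 105pq - 21q^2 - 3pqr + 15p^2q - 3pq^2 - 42pr + 210p^2 - 42pq - 6p^2r + 30p^3 - 6p^2q)(2r - 7q - 6p - 2)    [distributive law]
= (-21qr + 63pq - 21q^2 - 3pqr + 9p^2q - 3pq^2 - 42pr + 210p^2 - 6p^2r + 30p^3)(2r - 7q - 6p - 2)    [combine like terms]
= -42qr^2 + 147q^2r + 126pqr + 42qr + 126pqr - 441pq^2 - 378p^2q - 126pq - 42q^2r + 147q^3 + 126pq^2 + 42q^2 - 6pqr^2 + 21pq^2r + 18p^2qr + 6pqr + 18p^2qr - 63p^2q^2 - 54p^3q - 18p^2q - 6pq^2r + 21pq^3 + 18p^2q^2 + 6pq^2 - 84pr^2 + 294pqr + 252p^2r + 84pr + 420p^2r - 1470p^2q - 1260p^3 - 420p^2 - 12p^2r^2 + 42p^2qr + 36p^3r + 12p^2r + 60p^3r - 210p^3q - 180p^4 - 60p^3    [distributive law]
= -42qr^2 + 105q^2r + 552pqr + 42qr - 309pq^2 - 1866p^2q - 126pq + 147q^3 + 42q^2 - 6pqr^2 + 15pq^2r + 78p^2qr - 45p^2q^2 - 264p^3q + 21pq^3 - 84pr^2 + 684p^2r + 84pr - 1320p^3 - 420p^2 - 12p^2r^2 + 96p^3r - 180p^4    [combine like terms]

-42qr^2 + 105q^2r + 552pqr + 42qr - 309pq^2 - 1866p^2q - 126pq + 147q^3 + 42q^2 - 6pqr^2 + 15pq^2r + 78p^2qr - 45p^2q^2 - 264p^3q + 21pq^3 - 84pr^2 + 684p^2r + 84pr - 1320p^3 - 420p^2 - 12p^2r^2 + 96p^3r - 180p^4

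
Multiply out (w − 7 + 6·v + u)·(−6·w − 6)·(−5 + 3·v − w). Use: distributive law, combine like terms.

(w − 7 + 6·v + u)·(−6·w − 6)·(−5 + 3·v − w)
= (−6·w² − 6·w + 42·w + 42 − 36·v·w − 36·v − 6·u·w − 6·u)·(−5 + 3·v − w)    [distributive law]
= (−6·w² + 36·w + 42 − 36·v·w − 36·v − 6·u·w − 6·u)·(−5 + 3·v − w)    [combine like terms]
= 30·w² − 18·v·w² + 6·w³ − 180·w + 108·v·w − 36·w² − 210 + 126·v − 42·w + 180·v·w − 108·v²·w + 36·v·w² + 180·v − 108·v² + 36·v·w + 30·u·w − 18·u·v·w + 6·u·w² + 30·u − 18·u·v + 6·u·w    [distributive law]
= −6·w² + 18·v·w² + 6·w³ − 222·w + 324·v·w − 210 + 306·v − 108·v²·w − 108·v² + 36·u·w − 18·u·v·w + 6·u·w² + 30·u − 18·u·v    [combine like terms]

−6·w² + 18·v·w² + 6·w³ − 222·w + 324·v·w − 210 + 306·v − 108·v²·w − 108·v² + 36·u·w − 18·u·v·w + 6·u·w² + 30·u − 18·u·v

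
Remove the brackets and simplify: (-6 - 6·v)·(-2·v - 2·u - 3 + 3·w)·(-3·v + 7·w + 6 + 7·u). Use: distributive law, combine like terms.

(-6 - 6·v)·(-2·v - 2·u - 3 + 3·w)·(-3·v + 7·w + 6 + 7·u)
= (12·v + 12·u + 18 - 18·w + 12·v^2 + 12·u·v + 18·v - 18·v·w)·(-3·v + 7·w + 6 + 7·u)    [distributive law]
= (30·v + 12·u + 18 - 18·w + 12·v^2 + 12·u·v - 18·v·w)·(-3·v + 7·w + 6 + 7·u)    [combine like terms]
= -90·v^2 + 210·v·w + 180·v + 210·u·v - 36·u·v + 84·u·w + 72·u + 84·u^2 - 54·v + 126·w + 108 + 126·u + 54·v·w - 126·w^2 - 108·w - 126·u·w - 36·v^3 + 84·v^2·w + 72·v^2 + 84·u·v^2 - 36·u·v^2 + 84·u·v·w + 72·u·v + 84·u^2·v + 54·v^2·w - 126·v·w^2 - 108·v·w - 126·u·v·w    [distributive law]
= -18·v^2 + 156·v·w + 126·v + 246·u·v - 42·u·w + 198·u + 84·u^2 + 18·w + 108 - 126·w^2 - 36·v^3 + 138·v^2·w + 48·u·v^2 - 42·u·v·w + 84·u^2·v - 126·v·w^2    [combine like terms]

-18·v^2 + 156·v·w + 126·v + 246·u·v - 42·u·w + 198·u + 84·u^2 + 18·w + 108 - 126·w^2 - 36·v^3 + 138·v^2·w + 48·u·v^2 - 42·u·v·w + 84·u^2·v - 126·v·w^2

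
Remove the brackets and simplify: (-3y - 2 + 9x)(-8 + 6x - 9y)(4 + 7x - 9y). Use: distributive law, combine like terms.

(-3y - 2 + 9x)(-8 + 6x - 9y)(4 + 7x - 9y)
= (24y - 18xy + 27y² + 16 - 12x + 18y - 72x + 54x² - 81xy)(4 + 7x - 9y)    [distributive law]
= (42y - 99xy + 27y² + 16 - 84x + 54x²)(4 + 7x - 9y)    [combine like terms]
= 168y + 294xy - 378y² - 396xy - 693x²y + 891xy² + 108y² + 189xy² - 243y³ + 64 + 112x - 144y - 336x - 588x² + 756xy + 216x² + 378x³ - 486x²y    [distributive law]
= 24y + 654xy - 270y² - 1179x²y + 1080xy² - 243y³ + 64 - 224x - 372x² + 378x³    [combine like terms]

24y + 654xy - 270y² - 1179x²y + 1080xy² - 243y³ + 64 - 224x - 372x² + 378x³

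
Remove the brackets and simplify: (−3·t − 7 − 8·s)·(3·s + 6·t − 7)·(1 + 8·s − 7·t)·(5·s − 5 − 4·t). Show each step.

−1934·s²·t − 1178·s·t + 1250·s·t² − 672·s³·t + 2427·s²·t² − 390·s·t³ + 811·t² − 1146·t³ − 504·t⁴ + 1624·t + 855·s² − 1890·s + 2240·s³ − 245 − 960·s⁴

(−3·t − 7 − 8·s)·(3·s + 6·t − 7)·(1 + 8·s − 7·t)·(5·s − 5 − 4·t)
= (−9·s·t − 18·t² + 21·t − 21·s − 42·t + 49 − 24·s² − 48·s·t + 56·s)·(1 + 8·s − 7·t)·(5·s − 5 − 4·t)    [distributive law]
= (−57·s·t − 18·t² − 21·t + 35·s + 49 − 24·s²)·(1 + 8·s − 7·t)·(5·s − 5 − 4·t)    [combine like terms]
= (−57·s·t − 456·s²·t + 399·s·t² − 18·t² − 144·s·t² + 126·t³ − 21·t − 168·s·t + 147·t² + 35·s + 280·s² − 245·s·t + 49 + 392·s − 343·t − 24·s² − 192·s³ + 168·s²·t)·(5·s − 5 − 4·t)    [distributive law]
= (−470·s·t − 288·s²·t + 255·s·t² + 129·t² + 126·t³ − 364·t + 427·s + 256·s² + 49 − 192·s³)·(5·s − 5 − 4·t)    [combine like terms]
= −2350·s²·t + 2350·s·t + 1880·s·t² − 1440·s³·t + 1440·s²·t + 1152·s²·t² + 1275·s²·t² − 1275·s·t² − 1020·s·t³ + 645·s·t² − 645·t² − 516·t³ + 630·s·t³ − 630·t³ − 504·t⁴ − 1820·s·t + 1820·t + 1456·t² + 2135·s² − 2135·s − 1708·s·t + 1280·s³ − 1280·s² − 1024·s²·t + 245·s − 245 − 196·t − 960·s⁴ + 960·s³ + 768·s³·t    [distributive law]
= −1934·s²·t − 1178·s·t + 1250·s·t² − 672·s³·t + 2427·s²·t² − 390·s·t³ + 811·t² − 1146·t³ − 504·t⁴ + 1624·t + 855·s² − 1890·s + 2240·s³ − 245 − 960·s⁴    [combine like terms]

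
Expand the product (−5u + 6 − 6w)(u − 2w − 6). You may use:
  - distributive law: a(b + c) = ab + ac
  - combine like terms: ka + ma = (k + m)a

−5u^2 + 4uw + 36u + 24w − 36 + 12w^2

(−5u + 6 − 6w)(u − 2w − 6)
= −5u^2 + 10uw + 30u + 6u − 12w − 36 − 6uw + 12w^2 + 36w    [distributive law]
= −5u^2 + 4uw + 36u + 24w − 36 + 12w^2    [combine like terms]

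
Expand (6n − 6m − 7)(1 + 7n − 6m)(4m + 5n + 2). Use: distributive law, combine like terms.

−148mn − 131n^2 − 121n − 222mn^2 + 210n^3 − 132m^2n + 216m^2 + 44m + 144m^3 − 14

(6n − 6m − 7)(1 + 7n − 6m)(4m + 5n + 2)
= (6n + 42n^2 − 36mn − 6m − 42mn + 36m^2 − 7 − 49n + 42m)(4m + 5n + 2)    [distributive law]
= (−43n + 42n^2 − 78mn + 36m + 36m^2 − 7)(4m + 5n + 2)    [combine like terms]
= −172mn − 215n^2 − 86n + 168mn^2 + 210n^3 + 84n^2 − 312m^2n − 390mn^2 − 156mn + 144m^2 + 180mn + 72m + 144m^3 + 180m^2n + 72m^2 − 28m − 35n − 14    [distributive law]
= −148mn − 131n^2 − 121n − 222mn^2 + 210n^3 − 132m^2n + 216m^2 + 44m + 144m^3 − 14    [combine like terms]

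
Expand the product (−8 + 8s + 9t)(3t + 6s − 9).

(−8 + 8s + 9t)(3t + 6s − 9)
= −24t − 48s + 72 + 24st + 48s^2 − 72s + 27t^2 + 54st − 81t    [distributive law]
= −105t − 120s + 72 + 78st + 48s^2 + 27t^2    [combine like terms]

−105t − 120s + 72 + 78st + 48s^2 + 27t^2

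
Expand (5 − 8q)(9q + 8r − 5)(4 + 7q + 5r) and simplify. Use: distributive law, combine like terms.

(5 − 8q)(9q + 8r − 5)(4 + 7q + 5r)
= (45q + 40r − 25 − 72q^2 − 64qr + 40q)(4 + 7q + 5r)    [distributive law]
= (85q + 40r − 25 − 72q^2 − 64qr)(4 + 7q + 5r)    [combine like terms]
= 340q + 595q^2 + 425qr + 160r + 280qr + 200r^2 − 100 − 175q − 125r − 288q^2 − 504q^3 − 360q^2r − 256qr − 448q^2r − 320qr^2    [distributive law]
= 165q + 307q^2 + 449qr + 35r + 200r^2 − 100 − 504q^3 − 808q^2r − 320qr^2    [combine like terms]

165q + 307q^2 + 449qr + 35r + 200r^2 − 100 − 504q^3 − 808q^2r − 320qr^2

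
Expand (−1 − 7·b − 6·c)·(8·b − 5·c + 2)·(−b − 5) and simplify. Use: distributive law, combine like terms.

(−1 − 7·b − 6·c)·(8·b − 5·c + 2)·(−b − 5)
= (−8·b + 5·c − 2 − 56·b² + 35·b·c − 14·b − 48·b·c + 30·c² − 12·c)·(−b − 5)    [distributive law]
= (−22·b − 7·c − 2 − 56·b² − 13·b·c + 30·c²)·(−b − 5)    [combine like terms]
= 22·b² + 110·b + 7·b·c + 35·c + 2·b + 10 + 56·b³ + 280·b² + 13·b²·c + 65·b·c − 30·b·c² − 150·c²    [distributive law]
= 302·b² + 112·b + 72·b·c + 35·c + 10 + 56·b³ + 13·b²·c − 30·b·c² − 150·c²    [combine like terms]

302·b² + 112·b + 72·b·c + 35·c + 10 + 56·b³ + 13·b²·c − 30·b·c² − 150·c²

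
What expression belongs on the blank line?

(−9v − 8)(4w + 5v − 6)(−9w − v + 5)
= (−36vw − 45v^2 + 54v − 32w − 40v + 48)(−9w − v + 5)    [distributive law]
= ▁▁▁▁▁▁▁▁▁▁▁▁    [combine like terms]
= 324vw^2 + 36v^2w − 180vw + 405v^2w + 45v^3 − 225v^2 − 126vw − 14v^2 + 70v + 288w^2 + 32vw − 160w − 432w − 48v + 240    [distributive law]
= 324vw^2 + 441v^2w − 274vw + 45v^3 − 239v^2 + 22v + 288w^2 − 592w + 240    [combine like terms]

By combine like terms:

(−36vw − 45v^2 + 14v − 32w + 48)(−9w − v + 5)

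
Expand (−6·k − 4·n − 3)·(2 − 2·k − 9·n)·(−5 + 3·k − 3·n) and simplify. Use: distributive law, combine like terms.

12·k − 78·k² − 235·k·n + 36·k³ + 150·k²·n − 78·k·n² − 77·n − 237·n² − 108·n³ + 30

(−6·k − 4·n − 3)·(2 − 2·k − 9·n)·(−5 + 3·k − 3·n)
= (−12·k + 12·k² + 54·k·n − 8·n + 8·k·n + 36·n² − 6 + 6·k + 27·n)·(−5 + 3·k − 3·n)    [distributive law]
= (−6·k + 12·k² + 62·k·n + 19·n + 36·n² − 6)·(−5 + 3·k − 3·n)    [combine like terms]
= 30·k − 18·k² + 18·k·n − 60·k² + 36·k³ − 36·k²·n − 310·k·n + 186·k²·n − 186·k·n² − 95·n + 57·k·n − 57·n² − 180·n² + 108·k·n² − 108·n³ + 30 − 18·k + 18·n    [distributive law]
= 12·k − 78·k² − 235·k·n + 36·k³ + 150·k²·n − 78·k·n² − 77·n − 237·n² − 108·n³ + 30    [combine like terms]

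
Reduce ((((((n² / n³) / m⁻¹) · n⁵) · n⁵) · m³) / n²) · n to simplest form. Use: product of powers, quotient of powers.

((((((n² / n³) / m⁻¹) · n⁵) · n⁵) · m³) / n²) · n
= (((((n⁻¹ / m⁻¹) · n⁵) · n⁵) · m³) / n²) · n    [quotient of powers]
= m⁴·n⁸    [quotient of powers; product of powers]

m⁴·n⁸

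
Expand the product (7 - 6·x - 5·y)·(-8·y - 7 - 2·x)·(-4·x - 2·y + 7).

(7 - 6·x - 5·y)·(-8·y - 7 - 2·x)·(-4·x - 2·y + 7)
= (-56·y - 49 - 14·x + 48·x·y + 42·x + 12·x^2 + 40·y^2 + 35·y + 10·x·y)·(-4·x - 2·y + 7)    [distributive law]
= (-21·y - 49 + 28·x + 58·x·y + 12·x^2 + 40·y^2)·(-4·x - 2·y + 7)    [combine like terms]
= 84·x·y + 42·y^2 - 147·y + 196·x + 98·y - 343 - 112·x^2 - 56·x·y + 196·x - 232·x^2·y - 116·x·y^2 + 406·x·y - 48·x^3 - 24·x^2·y + 84·x^2 - 160·x·y^2 - 80·y^3 + 280·y^2    [distributive law]
= 434·x·y + 322·y^2 - 49·y + 392·x - 343 - 28·x^2 - 256·x^2·y - 276·x·y^2 - 48·x^3 - 80·y^3    [combine like terms]

434·x·y + 322·y^2 - 49·y + 392·x - 343 - 28·x^2 - 256·x^2·y - 276·x·y^2 - 48·x^3 - 80·y^3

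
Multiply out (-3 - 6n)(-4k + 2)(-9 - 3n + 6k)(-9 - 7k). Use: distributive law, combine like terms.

(-3 - 6n)(-4k + 2)(-9 - 3n + 6k)(-9 - 7k)
= (12k - 6 + 24kn - 12n)(-9 - 3n + 6k)(-9 - 7k)    [distributive law]
= (-108k - 36kn + 72k² + 54 + 18n - 36k - 216kn - 72kn² + 144k²n + 108n + 36n² - 72kn)(-9 - 7k)    [distributive law]
= (-144k - 324kn + 72k² + 54 + 126n - 72kn² + 144k²n + 36n²)(-9 - 7k)    [combine like terms]
= 1296k + 1008k² + 2916kn + 2268k²n - 648k² - 504k³ - 486 - 378k - 1134n - 882kn + 648kn² + 504k²n² - 1296k²n - 1008k³n - 324n² - 252kn²    [distributive law]
= 918k + 360k² + 2034kn + 972k²n - 504k³ - 486 - 1134n + 396kn² + 504k²n² - 1008k³n - 324n²    [combine like terms]

918k + 360k² + 2034kn + 972k²n - 504k³ - 486 - 1134n + 396kn² + 504k²n² - 1008k³n - 324n²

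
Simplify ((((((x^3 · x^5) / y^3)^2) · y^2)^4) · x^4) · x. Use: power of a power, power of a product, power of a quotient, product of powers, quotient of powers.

x^69y^(-16)

((((((x^3 · x^5) / y^3)^2) · y^2)^4) · x^4) · x
= ((((((x^3 · x^5) / y^3)^2)^4) · ((y^2)^4)) · x^4) · x    [power of a product]
= (((((x^3 · x^5) / y^3)^8) · ((y^2)^4)) · x^4) · x    [power of a power]
= (((((x^3 · x^5)^8) / ((y^3)^8)) · ((y^2)^4)) · x^4) · x    [power of a quotient]
= ((((((x^3)^8) · ((x^5)^8)) / ((y^3)^8)) · ((y^2)^4)) · x^4) · x    [power of a product]
= ((((x^24 · ((x^5)^8)) / ((y^3)^8)) · ((y^2)^4)) · x^4) · x    [power of a power]
= ((((x^24 · x^40) / ((y^3)^8)) · ((y^2)^4)) · x^4) · x    [power of a power]
= (((x^64 / ((y^3)^8)) · ((y^2)^4)) · x^4) · x    [product of powers]
= (((x^64 / y^24) · ((y^2)^4)) · x^4) · x    [power of a power]
= (((x^64 / y^24) · y^8) · x^4) · x    [power of a power]
= x^69y^(-16)    [quotient of powers; product of powers]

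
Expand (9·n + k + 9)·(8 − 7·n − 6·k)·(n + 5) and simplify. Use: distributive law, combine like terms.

(9·n + k + 9)·(8 − 7·n − 6·k)·(n + 5)
= (72·n − 63·n^2 − 54·k·n + 8·k − 7·k·n − 6·k^2 + 72 − 63·n − 54·k)·(n + 5)    [distributive law]
= (9·n − 63·n^2 − 61·k·n − 46·k − 6·k^2 + 72)·(n + 5)    [combine like terms]
= 9·n^2 + 45·n − 63·n^3 − 315·n^2 − 61·k·n^2 − 305·k·n − 46·k·n − 230·k − 6·k^2·n − 30·k^2 + 72·n + 360    [distributive law]
= −306·n^2 + 117·n − 63·n^3 − 61·k·n^2 − 351·k·n − 230·k − 6·k^2·n − 30·k^2 + 360    [combine like terms]

−306·n^2 + 117·n − 63·n^3 − 61·k·n^2 − 351·k·n − 230·k − 6·k^2·n − 30·k^2 + 360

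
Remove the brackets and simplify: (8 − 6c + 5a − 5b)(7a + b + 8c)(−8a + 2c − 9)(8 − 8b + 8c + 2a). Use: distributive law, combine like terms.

−7112a² + 8436a²b − 6180a²c − 3766a³ − 8240ac + 8028abc + 1104ac² − 4032a + 5536ab − 1238ab² + 7472bc − 3160b²c − 1776bc² − 576b + 936b² − 128c² + 3712c³ − 4608c + 1848a²bc + 1448a²c² − 2068a³c − 760abc² + 2848ac³ − 2164ab²c + 656b²c² + 32bc³ − 768c⁴ + 2720a³b − 560a⁴ − 1840a²b² − 320ab³ + 80b³c − 360b³

(8 − 6c + 5a − 5b)(7a + b + 8c)(−8a + 2c − 9)(8 − 8b + 8c + 2a)
= (56a + 8b + 64c − 42ac − 6bc − 48c² + 35a² + 5ab + 40ac − 35ab − 5b² − 40bc)(−8a + 2c − 9)(8 − 8b + 8c + 2a)    [distributive law]
= (56a + 8b + 64c − 2ac − 46bc − 48c² + 35a² − 30ab − 5b²)(−8a + 2c − 9)(8 − 8b + 8c + 2a)    [combine like terms]
= (−448a² + 112ac − 504a − 64ab + 16bc − 72b − 512ac + 128c² − 576c + 16a²c − 4ac² + 18ac + 368abc − 92bc² + 414bc + 384ac² − 96c³ + 432c² − 280a³ + 70a²c − 315a² + 240a²b − 60abc + 270ab + 40ab² − 10b²c + 45b²)(8 − 8b + 8c + 2a)    [distributive law]
= (−763a² − 382ac − 504a + 206ab + 430bc − 72b + 560c² − 576c + 86a²c + 380ac² + 308abc − 92bc² − 96c³ − 280a³ + 240a²b + 40ab² − 10b²c + 45b²)(8 − 8b + 8c + 2a)    [combine like terms]
= −6104a² + 6104a²b − 6104a²c − 1526a³ − 3056ac + 3056abc − 3056ac² − 764a²c − 4032a + 4032ab − 4032ac − 1008a² + 1648ab − 1648ab² + 1648abc + 412a²b + 3440bc − 3440b²c + 3440bc² + 860abc − 576b + 576b² − 576bc − 144ab + 4480c² − 4480bc² + 4480c³ + 1120ac² − 4608c + 4608bc − 4608c² − 1152ac + 688a²c − 688a²bc + 688a²c² + 172a³c + 3040ac² − 3040abc² + 3040ac³ + 760a²c² + 2464abc − 2464ab²c + 2464abc² + 616a²bc − 736bc² + 736b²c² − 736bc³ − 184abc² − 768c³ + 768bc³ − 768c⁴ − 192ac³ − 2240a³ + 2240a³b − 2240a³c − 560a⁴ + 1920a²b − 1920a²b² + 1920a²bc + 480a³b + 320ab² − 320ab³ + 320ab²c + 80a²b² − 80b²c + 80b³c − 80b²c² − 20ab²c + 360b² − 360b³ + 360b²c + 90ab²    [distributive law]
= −7112a² + 8436a²b − 6180a²c − 3766a³ − 8240ac + 8028abc + 1104ac² − 4032a + 5536ab − 1238ab² + 7472bc − 3160b²c − 1776bc² − 576b + 936b² − 128c² + 3712c³ − 4608c + 1848a²bc + 1448a²c² − 2068a³c − 760abc² + 2848ac³ − 2164ab²c + 656b²c² + 32bc³ − 768c⁴ + 2720a³b − 560a⁴ − 1840a²b² − 320ab³ + 80b³c − 360b³    [combine like terms]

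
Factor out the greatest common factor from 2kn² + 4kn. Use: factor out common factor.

2kn(n + 2)

2kn² + 4kn
= 2(kn² + 2kn)    [factor out 2]
= 2kn(n + 2)    [factor out kn]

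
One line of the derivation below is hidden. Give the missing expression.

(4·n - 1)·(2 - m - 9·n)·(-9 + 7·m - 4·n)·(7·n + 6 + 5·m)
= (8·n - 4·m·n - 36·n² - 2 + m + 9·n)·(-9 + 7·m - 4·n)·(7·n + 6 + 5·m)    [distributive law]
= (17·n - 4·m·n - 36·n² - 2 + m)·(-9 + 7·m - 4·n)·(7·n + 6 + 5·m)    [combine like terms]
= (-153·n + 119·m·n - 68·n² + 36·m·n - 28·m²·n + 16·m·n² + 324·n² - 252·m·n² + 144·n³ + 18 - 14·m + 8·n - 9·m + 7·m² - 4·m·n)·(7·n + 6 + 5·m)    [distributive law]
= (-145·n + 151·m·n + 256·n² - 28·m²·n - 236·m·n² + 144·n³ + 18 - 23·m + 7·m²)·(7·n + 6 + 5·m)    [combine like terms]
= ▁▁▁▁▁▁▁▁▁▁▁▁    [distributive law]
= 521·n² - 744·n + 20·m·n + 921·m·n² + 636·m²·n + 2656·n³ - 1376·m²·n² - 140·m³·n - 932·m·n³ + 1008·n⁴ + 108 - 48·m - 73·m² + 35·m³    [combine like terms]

By distributive law:

-1015·n² - 870·n - 725·m·n + 1057·m·n² + 906·m·n + 755·m²·n + 1792·n³ + 1536·n² + 1280·m·n² - 196·m²·n² - 168·m²·n - 140·m³·n - 1652·m·n³ - 1416·m·n² - 1180·m²·n² + 1008·n⁴ + 864·n³ + 720·m·n³ + 126·n + 108 + 90·m - 161·m·n - 138·m - 115·m² + 49·m²·n + 42·m² + 35·m³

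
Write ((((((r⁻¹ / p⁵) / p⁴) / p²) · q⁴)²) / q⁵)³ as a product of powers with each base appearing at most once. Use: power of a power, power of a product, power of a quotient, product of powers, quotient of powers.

((((((r⁻¹ / p⁵) / p⁴) / p²) · q⁴)²) / q⁵)³
= ((((((r⁻¹ / p⁵) / p⁴) / p²) · q⁴)²)³) / ((q⁵)³)    [power of a quotient]
= (((((r⁻¹ / p⁵) / p⁴) / p²) · q⁴)⁶) / ((q⁵)³)    [power of a power]
= (((((r⁻¹ / p⁵) / p⁴) / p²)⁶) · ((q⁴)⁶)) / ((q⁵)³)    [power of a product]
= (((((r⁻¹ / p⁵) / p⁴)⁶) / ((p²)⁶)) · ((q⁴)⁶)) / ((q⁵)³)    [power of a quotient]
= (((((r⁻¹ / p⁵)⁶) / ((p⁴)⁶)) / ((p²)⁶)) · ((q⁴)⁶)) / ((q⁵)³)    [power of a quotient]
= ((((((r⁻¹)⁶) / ((p⁵)⁶)) / ((p⁴)⁶)) / ((p²)⁶)) · ((q⁴)⁶)) / ((q⁵)³)    [power of a quotient]
= ((((r⁻⁶ / ((p⁵)⁶)) / ((p⁴)⁶)) / ((p²)⁶)) · ((q⁴)⁶)) / ((q⁵)³)    [power of a power]
= ((((r⁻⁶ / p³⁰) / ((p⁴)⁶)) / ((p²)⁶)) · ((q⁴)⁶)) / ((q⁵)³)    [power of a power]
= ((((r⁻⁶ / p³⁰) / p²⁴) / ((p²)⁶)) · ((q⁴)⁶)) / ((q⁵)³)    [power of a power]
= ((((r⁻⁶ / p³⁰) / p²⁴) / p¹²) · ((q⁴)⁶)) / ((q⁵)³)    [power of a power]
= ((((r⁻⁶ / p³⁰) / p²⁴) / p¹²) · q²⁴) / ((q⁵)³)    [power of a power]
= ((((r⁻⁶ / p³⁰) / p²⁴) / p¹²) · q²⁴) / q¹⁵    [power of a power]
= p⁻⁶⁶q⁹r⁻⁶    [quotient of powers; product of powers]

p⁻⁶⁶q⁹r⁻⁶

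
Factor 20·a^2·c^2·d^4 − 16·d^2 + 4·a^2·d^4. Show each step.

20·a^2·c^2·d^4 − 16·d^2 + 4·a^2·d^4
= 4(5·a^2·c^2·d^4 − 4·d^2 + a^2·d^4)    [factor out 4]
= 4·d^2(5·a^2·c^2·d^2 − 4 + a^2·d^2)    [factor out d^2]

4·d^2(5·a^2·c^2·d^2 − 4 + a^2·d^2)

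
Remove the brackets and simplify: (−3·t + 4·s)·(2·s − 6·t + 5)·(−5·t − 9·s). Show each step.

−12·s·t^2 + 230·s^2·t − 90·t^3 + 75·t^2 + 35·s·t − 72·s^3 − 180·s^2

(−3·t + 4·s)·(2·s − 6·t + 5)·(−5·t − 9·s)
= (−6·s·t + 18·t^2 − 15·t + 8·s^2 − 24·s·t + 20·s)·(−5·t − 9·s)    [distributive law]
= (−30·s·t + 18·t^2 − 15·t + 8·s^2 + 20·s)·(−5·t − 9·s)    [combine like terms]
= 150·s·t^2 + 270·s^2·t − 90·t^3 − 162·s·t^2 + 75·t^2 + 135·s·t − 40·s^2·t − 72·s^3 − 100·s·t − 180·s^2    [distributive law]
= −12·s·t^2 + 230·s^2·t − 90·t^3 + 75·t^2 + 35·s·t − 72·s^3 − 180·s^2    [combine like terms]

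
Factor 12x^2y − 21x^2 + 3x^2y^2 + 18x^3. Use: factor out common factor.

12x^2y − 21x^2 + 3x^2y^2 + 18x^3
= 3(4x^2y − 7x^2 + x^2y^2 + 6x^3)    [factor out 3]
= 3x^2(4y − 7 + y^2 + 6x)    [factor out x^2]

3x^2(4y − 7 + y^2 + 6x)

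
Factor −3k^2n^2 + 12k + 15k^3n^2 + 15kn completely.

−3k^2n^2 + 12k + 15k^3n^2 + 15kn
= 3(−k^2n^2 + 4k + 5k^3n^2 + 5kn)    [factor out 3]
= 3k(−kn^2 + 4 + 5k^2n^2 + 5n)    [factor out k]

3k(−kn^2 + 4 + 5k^2n^2 + 5n)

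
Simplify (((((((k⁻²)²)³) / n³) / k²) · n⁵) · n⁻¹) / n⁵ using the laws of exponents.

(((((((k⁻²)²)³) / n³) / k²) · n⁵) · n⁻¹) / n⁵
= ((((((k⁻²)⁶) / n³) / k²) · n⁵) · n⁻¹) / n⁵    [power of a power]
= ((((k⁻¹² / n³) / k²) · n⁵) · n⁻¹) / n⁵    [power of a power]
= k⁻¹⁴·n⁻⁴    [quotient of powers; product of powers]

k⁻¹⁴·n⁻⁴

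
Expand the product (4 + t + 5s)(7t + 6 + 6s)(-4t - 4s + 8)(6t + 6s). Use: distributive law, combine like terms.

-480t³ - 624st² + 1056t² + 3072st + 2016s² + 1152t + 1152s + 144s³ - 168t⁴ - 1320st³ - 2856s²t² - 2424s³t - 720s⁴

(4 + t + 5s)(7t + 6 + 6s)(-4t - 4s + 8)(6t + 6s)
= (28t + 24 + 24s + 7t² + 6t + 6st + 35st + 30s + 30s²)(-4t - 4s + 8)(6t + 6s)    [distributive law]
= (34t + 24 + 54s + 7t² + 41st + 30s²)(-4t - 4s + 8)(6t + 6s)    [combine like terms]
= (-136t² - 136st + 272t - 96t - 96s + 192 - 216st - 216s² + 432s - 28t³ - 28st² + 56t² - 164st² - 164s²t + 328st - 120s²t - 120s³ + 240s²)(6t + 6s)    [distributive law]
= (-80t² - 24st + 176t + 336s + 192 + 24s² - 28t³ - 192st² - 284s²t - 120s³)(6t + 6s)    [combine like terms]
= -480t³ - 480st² - 144st² - 144s²t + 1056t² + 1056st + 2016st + 2016s² + 1152t + 1152s + 144s²t + 144s³ - 168t⁴ - 168st³ - 1152st³ - 1152s²t² - 1704s²t² - 1704s³t - 720s³t - 720s⁴    [distributive law]
= -480t³ - 624st² + 1056t² + 3072st + 2016s² + 1152t + 1152s + 144s³ - 168t⁴ - 1320st³ - 2856s²t² - 2424s³t - 720s⁴    [combine like terms]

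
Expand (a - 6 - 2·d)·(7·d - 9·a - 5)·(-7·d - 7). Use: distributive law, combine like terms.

-175·a·d^2 - 518·a·d + 63·a^2·d + 63·a^2 - 343·a + 322·d^2 + 14·d - 210 + 98·d^3

(a - 6 - 2·d)·(7·d - 9·a - 5)·(-7·d - 7)
= (7·a·d - 9·a^2 - 5·a - 42·d + 54·a + 30 - 14·d^2 + 18·a·d + 10·d)·(-7·d - 7)    [distributive law]
= (25·a·d - 9·a^2 + 49·a - 32·d + 30 - 14·d^2)·(-7·d - 7)    [combine like terms]
= -175·a·d^2 - 175·a·d + 63·a^2·d + 63·a^2 - 343·a·d - 343·a + 224·d^2 + 224·d - 210·d - 210 + 98·d^3 + 98·d^2    [distributive law]
= -175·a·d^2 - 518·a·d + 63·a^2·d + 63·a^2 - 343·a + 322·d^2 + 14·d - 210 + 98·d^3    [combine like terms]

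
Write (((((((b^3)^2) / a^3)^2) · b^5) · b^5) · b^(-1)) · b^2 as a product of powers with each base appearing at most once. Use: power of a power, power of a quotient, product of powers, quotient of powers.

(((((((b^3)^2) / a^3)^2) · b^5) · b^5) · b^(-1)) · b^2
= (((((((b^3)^2)^2) / ((a^3)^2)) · b^5) · b^5) · b^(-1)) · b^2    [power of a quotient]
= ((((((b^3)^4) / ((a^3)^2)) · b^5) · b^5) · b^(-1)) · b^2    [power of a power]
= ((((b^12 / ((a^3)^2)) · b^5) · b^5) · b^(-1)) · b^2    [power of a power]
= ((((b^12 / a^6) · b^5) · b^5) · b^(-1)) · b^2    [power of a power]
= a^(-6)b^23    [quotient of powers; product of powers]

a^(-6)b^23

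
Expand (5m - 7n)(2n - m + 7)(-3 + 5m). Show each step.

(5m - 7n)(2n - m + 7)(-3 + 5m)
= (10mn - 5m^2 + 35m - 14n^2 + 7mn - 49n)(-3 + 5m)    [distributive law]
= (17mn - 5m^2 + 35m - 14n^2 - 49n)(-3 + 5m)    [combine like terms]
= -51mn + 85m^2n + 15m^2 - 25m^3 - 105m + 175m^2 + 42n^2 - 70mn^2 + 147n - 245mn    [distributive law]
= -296mn + 85m^2n + 190m^2 - 25m^3 - 105m + 42n^2 - 70mn^2 + 147n    [combine like terms]

-296mn + 85m^2n + 190m^2 - 25m^3 - 105m + 42n^2 - 70mn^2 + 147n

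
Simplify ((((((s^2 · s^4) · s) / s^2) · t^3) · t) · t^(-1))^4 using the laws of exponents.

s^20t^12

((((((s^2 · s^4) · s) / s^2) · t^3) · t) · t^(-1))^4
= ((((((s^2 · s^4) · s) / s^2) · t^3) · t)^4) · ((t^(-1))^4)    [power of a product]
= ((((((s^2 · s^4) · s) / s^2) · t^3)^4) · (t^4)) · ((t^(-1))^4)    [power of a product]
= ((((((s^2 · s^4) · s) / s^2)^4) · ((t^3)^4)) · (t^4)) · ((t^(-1))^4)    [power of a product]
= ((((((s^2 · s^4) · s)^4) / ((s^2)^4)) · ((t^3)^4)) · (t^4)) · ((t^(-1))^4)    [power of a quotient]
= ((((((s^2 · s^4)^4) · (s^4)) / ((s^2)^4)) · ((t^3)^4)) · (t^4)) · ((t^(-1))^4)    [power of a product]
= (((((((s^2)^4) · ((s^4)^4)) · (s^4)) / ((s^2)^4)) · ((t^3)^4)) · (t^4)) · ((t^(-1))^4)    [power of a product]
= (((((s^8 · ((s^4)^4)) · (s^4)) / ((s^2)^4)) · ((t^3)^4)) · (t^4)) · ((t^(-1))^4)    [power of a power]
= (((((s^8 · s^16) · (s^4)) / ((s^2)^4)) · ((t^3)^4)) · (t^4)) · ((t^(-1))^4)    [power of a power]
= ((((s^24 · (s^4)) / ((s^2)^4)) · ((t^3)^4)) · (t^4)) · ((t^(-1))^4)    [product of powers]
= (((s^28 / ((s^2)^4)) · ((t^3)^4)) · (t^4)) · ((t^(-1))^4)    [product of powers]
= (((s^28 / s^8) · ((t^3)^4)) · (t^4)) · ((t^(-1))^4)    [power of a power]
= ((s^20 · ((t^3)^4)) · (t^4)) · ((t^(-1))^4)    [quotient of powers]
= ((s^20 · t^12) · (t^4)) · ((t^(-1))^4)    [power of a power]
= ((s^20 · t^12) · t^4) · t^(-4)    [power of a power]
= s^20t^12    [product of powers]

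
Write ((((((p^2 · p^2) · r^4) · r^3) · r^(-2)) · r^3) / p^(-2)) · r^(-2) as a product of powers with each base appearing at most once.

((((((p^2 · p^2) · r^4) · r^3) · r^(-2)) · r^3) / p^(-2)) · r^(-2)
= (((((p^4 · r^4) · r^3) · r^(-2)) · r^3) / p^(-2)) · r^(-2)    [product of powers]
= p^6r^6    [quotient of powers; product of powers]

p^6r^6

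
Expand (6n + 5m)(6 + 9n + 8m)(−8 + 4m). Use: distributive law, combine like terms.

−288n − 600mn − 432n^2 + 216mn^2 + 372m^2n − 240m − 200m^2 + 160m^3

(6n + 5m)(6 + 9n + 8m)(−8 + 4m)
= (36n + 54n^2 + 48mn + 30m + 45mn + 40m^2)(−8 + 4m)    [distributive law]
= (36n + 54n^2 + 93mn + 30m + 40m^2)(−8 + 4m)    [combine like terms]
= −288n + 144mn − 432n^2 + 216mn^2 − 744mn + 372m^2n − 240m + 120m^2 − 320m^2 + 160m^3    [distributive law]
= −288n − 600mn − 432n^2 + 216mn^2 + 372m^2n − 240m − 200m^2 + 160m^3    [combine like terms]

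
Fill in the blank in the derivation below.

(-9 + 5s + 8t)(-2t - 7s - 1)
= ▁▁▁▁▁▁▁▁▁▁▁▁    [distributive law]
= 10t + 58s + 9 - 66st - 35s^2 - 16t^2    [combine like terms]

Applying distributive law to the line above:

18t + 63s + 9 - 10st - 35s^2 - 5s - 16t^2 - 56st - 8t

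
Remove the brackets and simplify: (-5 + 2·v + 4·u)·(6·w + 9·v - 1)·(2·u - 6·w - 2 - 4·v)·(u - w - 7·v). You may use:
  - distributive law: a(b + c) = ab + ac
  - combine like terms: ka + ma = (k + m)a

-76·u^2·w + 264·u·w^2 + 1116·u·v·w - 180·w^3 - 1638·v·w^2 + 12·u·w - 30·w^2 - 284·v·w - 2798·v^2·w - 94·u^2·v + 1202·u·v^2 - 52·u·v - 518·v^2 - 1064·v^3 + 18·u^2 - 10·u + 10·w + 70·v - 696·u^2·v·w + 1224·u·v·w^2 + 1968·u·v^2·w + 72·v·w^3 + 660·v^2·w^2 + 1164·v^3·w - 612·u^2·v^2 + 684·u·v^3 + 504·v^4 + 48·u^3·w - 192·u^2·w^2 + 144·u·w^3 + 72·u^3·v - 8·u^3

(-5 + 2·v + 4·u)·(6·w + 9·v - 1)·(2·u - 6·w - 2 - 4·v)·(u - w - 7·v)
= (-30·w - 45·v + 5 + 12·v·w + 18·v^2 - 2·v + 24·u·w + 36·u·v - 4·u)·(2·u - 6·w - 2 - 4·v)·(u - w - 7·v)    [distributive law]
= (-30·w - 47·v + 5 + 12·v·w + 18·v^2 + 24·u·w + 36·u·v - 4·u)·(2·u - 6·w - 2 - 4·v)·(u - w - 7·v)    [combine like terms]
= (-60·u·w + 180·w^2 + 60·w + 120·v·w - 94·u·v + 282·v·w + 94·v + 188·v^2 + 10·u - 30·w - 10 - 20·v + 24·u·v·w - 72·v·w^2 - 24·v·w - 48·v^2·w + 36·u·v^2 - 108·v^2·w - 36·v^2 - 72·v^3 + 48·u^2·w - 144·u·w^2 - 48·u·w - 96·u·v·w + 72·u^2·v - 216·u·v·w - 72·u·v - 144·u·v^2 - 8·u^2 + 24·u·w + 8·u + 16·u·v)·(u - w - 7·v)    [distributive law]
= (-84·u·w + 180·w^2 + 30·w + 378·v·w - 150·u·v + 74·v + 152·v^2 + 18·u - 10 - 288·u·v·w - 72·v·w^2 - 156·v^2·w - 108·u·v^2 - 72·v^3 + 48·u^2·w - 144·u·w^2 + 72·u^2·v - 8·u^2)·(u - w - 7·v)    [combine like terms]
= -84·u^2·w + 84·u·w^2 + 588·u·v·w + 180·u·w^2 - 180·w^3 - 1260·v·w^2 + 30·u·w - 30·w^2 - 210·v·w + 378·u·v·w - 378·v·w^2 - 2646·v^2·w - 150·u^2·v + 150·u·v·w + 1050·u·v^2 + 74·u·v - 74·v·w - 518·v^2 + 152·u·v^2 - 152·v^2·w - 1064·v^3 + 18·u^2 - 18·u·w - 126·u·v - 10·u + 10·w + 70·v - 288·u^2·v·w + 288·u·v·w^2 + 2016·u·v^2·w - 72·u·v·w^2 + 72·v·w^3 + 504·v^2·w^2 - 156·u·v^2·w + 156·v^2·w^2 + 1092·v^3·w - 108·u^2·v^2 + 108·u·v^2·w + 756·u·v^3 - 72·u·v^3 + 72·v^3·w + 504·v^4 + 48·u^3·w - 48·u^2·w^2 - 336·u^2·v·w - 144·u^2·w^2 + 144·u·w^3 + 1008·u·v·w^2 + 72·u^3·v - 72·u^2·v·w - 504·u^2·v^2 - 8·u^3 + 8·u^2·w + 56·u^2·v    [distributive law]
= -76·u^2·w + 264·u·w^2 + 1116·u·v·w - 180·w^3 - 1638·v·w^2 + 12·u·w - 30·w^2 - 284·v·w - 2798·v^2·w - 94·u^2·v + 1202·u·v^2 - 52·u·v - 518·v^2 - 1064·v^3 + 18·u^2 - 10·u + 10·w + 70·v - 696·u^2·v·w + 1224·u·v·w^2 + 1968·u·v^2·w + 72·v·w^3 + 660·v^2·w^2 + 1164·v^3·w - 612·u^2·v^2 + 684·u·v^3 + 504·v^4 + 48·u^3·w - 192·u^2·w^2 + 144·u·w^3 + 72·u^3·v - 8·u^3    [combine like terms]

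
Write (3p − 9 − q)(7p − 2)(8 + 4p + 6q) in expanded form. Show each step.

(3p − 9 − q)(7p − 2)(8 + 4p + 6q)
= (21p² − 6p − 63p + 18 − 7pq + 2q)(8 + 4p + 6q)    [distributive law]
= (21p² − 69p + 18 − 7pq + 2q)(8 + 4p + 6q)    [combine like terms]
= 168p² + 84p³ + 126p²q − 552p − 276p² − 414pq + 144 + 72p + 108q − 56pq − 28p²q − 42pq² + 16q + 8pq + 12q²    [distributive law]
= −108p² + 84p³ + 98p²q − 480p − 462pq + 144 + 124q − 42pq² + 12q²    [combine like terms]

−108p² + 84p³ + 98p²q − 480p − 462pq + 144 + 124q − 42pq² + 12q²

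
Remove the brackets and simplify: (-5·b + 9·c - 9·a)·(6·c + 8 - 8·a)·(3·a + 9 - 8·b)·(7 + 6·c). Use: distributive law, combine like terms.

11322·a·b·c + 5508·a·b·c^2 - 8082·b·c - 8100·b·c^2 + 3600·b^2·c + 1440·b^2·c^2 + 5712·a·b - 2520·b + 2240·b^2 - 3192·a^2·b - 2736·a^2·b·c - 2240·a·b^2 - 1920·a·b^2·c - 4374·a·c^2 + 972·a·c^3 + 7290·c^2 + 2916·c^3 - 2592·b·c^3 - 10314·a·c + 4536·c - 54·a^2·c - 2268·a^2·c^2 + 3024·a^2 - 4536·a + 1512·a^3 + 1296·a^3·c

(-5·b + 9·c - 9·a)·(6·c + 8 - 8·a)·(3·a + 9 - 8·b)·(7 + 6·c)
= (-30·b·c - 40·b + 40·a·b + 54·c^2 + 72·c - 72·a·c - 54·a·c - 72·a + 72·a^2)·(3·a + 9 - 8·b)·(7 + 6·c)    [distributive law]
= (-30·b·c - 40·b + 40·a·b + 54·c^2 + 72·c - 126·a·c - 72·a + 72·a^2)·(3·a + 9 - 8·b)·(7 + 6·c)    [combine like terms]
= (-90·a·b·c - 270·b·c + 240·b^2·c - 120·a·b - 360·b + 320·b^2 + 120·a^2·b + 360·a·b - 320·a·b^2 + 162·a·c^2 + 486·c^2 - 432·b·c^2 + 216·a·c + 648·c - 576·b·c - 378·a^2·c - 1134·a·c + 1008·a·b·c - 216·a^2 - 648·a + 576·a·b + 216·a^3 + 648·a^2 - 576·a^2·b)·(7 + 6·c)    [distributive law]
= (918·a·b·c - 846·b·c + 240·b^2·c + 816·a·b - 360·b + 320·b^2 - 456·a^2·b - 320·a·b^2 + 162·a·c^2 + 486·c^2 - 432·b·c^2 - 918·a·c + 648·c - 378·a^2·c + 432·a^2 - 648·a + 216·a^3)·(7 + 6·c)    [combine like terms]
= 6426·a·b·c + 5508·a·b·c^2 - 5922·b·c - 5076·b·c^2 + 1680·b^2·c + 1440·b^2·c^2 + 5712·a·b + 4896·a·b·c - 2520·b - 2160·b·c + 2240·b^2 + 1920·b^2·c - 3192·a^2·b - 2736·a^2·b·c - 2240·a·b^2 - 1920·a·b^2·c + 1134·a·c^2 + 972·a·c^3 + 3402·c^2 + 2916·c^3 - 3024·b·c^2 - 2592·b·c^3 - 6426·a·c - 5508·a·c^2 + 4536·c + 3888·c^2 - 2646·a^2·c - 2268·a^2·c^2 + 3024·a^2 + 2592·a^2·c - 4536·a - 3888·a·c + 1512·a^3 + 1296·a^3·c    [distributive law]
= 11322·a·b·c + 5508·a·b·c^2 - 8082·b·c - 8100·b·c^2 + 3600·b^2·c + 1440·b^2·c^2 + 5712·a·b - 2520·b + 2240·b^2 - 3192·a^2·b - 2736·a^2·b·c - 2240·a·b^2 - 1920·a·b^2·c - 4374·a·c^2 + 972·a·c^3 + 7290·c^2 + 2916·c^3 - 2592·b·c^3 - 10314·a·c + 4536·c - 54·a^2·c - 2268·a^2·c^2 + 3024·a^2 - 4536·a + 1512·a^3 + 1296·a^3·c    [combine like terms]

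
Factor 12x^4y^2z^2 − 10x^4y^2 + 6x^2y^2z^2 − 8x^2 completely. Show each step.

12x^4y^2z^2 − 10x^4y^2 + 6x^2y^2z^2 − 8x^2
= 2(6x^4y^2z^2 − 5x^4y^2 + 3x^2y^2z^2 − 4x^2)    [factor out 2]
= 2x^2(6x^2y^2z^2 − 5x^2y^2 + 3y^2z^2 − 4)    [factor out x^2]

2x^2(6x^2y^2z^2 − 5x^2y^2 + 3y^2z^2 − 4)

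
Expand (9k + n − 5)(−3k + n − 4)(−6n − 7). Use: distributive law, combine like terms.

(9k + n − 5)(−3k + n − 4)(−6n − 7)
= (−27k² + 9kn − 36k − 3kn + n² − 4n + 15k − 5n + 20)(−6n − 7)    [distributive law]
= (−27k² + 6kn − 21k + n² − 9n + 20)(−6n − 7)    [combine like terms]
= 162k²n + 189k² − 36kn² − 42kn + 126kn + 147k − 6n³ − 7n² + 54n² + 63n − 120n − 140    [distributive law]
= 162k²n + 189k² − 36kn² + 84kn + 147k − 6n³ + 47n² − 57n − 140    [combine like terms]

162k²n + 189k² − 36kn² + 84kn + 147k − 6n³ + 47n² − 57n − 140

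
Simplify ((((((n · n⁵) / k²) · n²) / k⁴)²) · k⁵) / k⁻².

k⁻⁵n¹⁶

((((((n · n⁵) / k²) · n²) / k⁴)²) · k⁵) / k⁻²
= ((((((n · n⁵) / k²) · n²)²) / ((k⁴)²)) · k⁵) / k⁻²    [power of a quotient]
= ((((((n · n⁵) / k²)²) · ((n²)²)) / ((k⁴)²)) · k⁵) / k⁻²    [power of a product]
= ((((((n · n⁵)²) / ((k²)²)) · ((n²)²)) / ((k⁴)²)) · k⁵) / k⁻²    [power of a quotient]
= ((((((n²) · ((n⁵)²)) / ((k²)²)) · ((n²)²)) / ((k⁴)²)) · k⁵) / k⁻²    [power of a product]
= (((((n² · n¹⁰) / ((k²)²)) · ((n²)²)) / ((k⁴)²)) · k⁵) / k⁻²    [power of a power]
= ((((n¹² / ((k²)²)) · ((n²)²)) / ((k⁴)²)) · k⁵) / k⁻²    [product of powers]
= ((((n¹² / k⁴) · ((n²)²)) / ((k⁴)²)) · k⁵) / k⁻²    [power of a power]
= ((((n¹² / k⁴) · n⁴) / ((k⁴)²)) · k⁵) / k⁻²    [power of a power]
= ((((n¹² / k⁴) · n⁴) / k⁸) · k⁵) / k⁻²    [power of a power]
= k⁻⁵n¹⁶    [quotient of powers; product of powers]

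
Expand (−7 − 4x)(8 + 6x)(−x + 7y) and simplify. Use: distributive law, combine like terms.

(−7 − 4x)(8 + 6x)(−x + 7y)
= (−56 − 42x − 32x − 24x^2)(−x + 7y)    [distributive law]
= (−56 − 74x − 24x^2)(−x + 7y)    [combine like terms]
= 56x − 392y + 74x^2 − 518xy + 24x^3 − 168x^2y    [distributive law]

56x − 392y + 74x^2 − 518xy + 24x^3 − 168x^2y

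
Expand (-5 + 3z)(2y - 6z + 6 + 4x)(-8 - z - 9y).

350y - 470yz + 90y^2 - 354z + 96z^2 + 240 + 160x - 76xz + 180xy + 156yz^2 - 54y^2z + 18z^3 - 12xz^2 - 108xyz

(-5 + 3z)(2y - 6z + 6 + 4x)(-8 - z - 9y)
= (-10y + 30z - 30 - 20x + 6yz - 18z^2 + 18z + 12xz)(-8 - z - 9y)    [distributive law]
= (-10y + 48z - 30 - 20x + 6yz - 18z^2 + 12xz)(-8 - z - 9y)    [combine like terms]
= 80y + 10yz + 90y^2 - 384z - 48z^2 - 432yz + 240 + 30z + 270y + 160x + 20xz + 180xy - 48yz - 6yz^2 - 54y^2z + 144z^2 + 18z^3 + 162yz^2 - 96xz - 12xz^2 - 108xyz    [distributive law]
= 350y - 470yz + 90y^2 - 354z + 96z^2 + 240 + 160x - 76xz + 180xy + 156yz^2 - 54y^2z + 18z^3 - 12xz^2 - 108xyz    [combine like terms]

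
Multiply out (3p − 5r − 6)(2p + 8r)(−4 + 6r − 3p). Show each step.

12p^2 − 6p^2r − 18p^3 + 16pr + 204pr^2 − 128r^2 − 240r^3 + 48p + 192r

(3p − 5r − 6)(2p + 8r)(−4 + 6r − 3p)
= (6p^2 + 24pr − 10pr − 40r^2 − 12p − 48r)(−4 + 6r − 3p)    [distributive law]
= (6p^2 + 14pr − 40r^2 − 12p − 48r)(−4 + 6r − 3p)    [combine like terms]
= −24p^2 + 36p^2r − 18p^3 − 56pr + 84pr^2 − 42p^2r + 160r^2 − 240r^3 + 120pr^2 + 48p − 72pr + 36p^2 + 192r − 288r^2 + 144pr    [distributive law]
= 12p^2 − 6p^2r − 18p^3 + 16pr + 204pr^2 − 128r^2 − 240r^3 + 48p + 192r    [combine like terms]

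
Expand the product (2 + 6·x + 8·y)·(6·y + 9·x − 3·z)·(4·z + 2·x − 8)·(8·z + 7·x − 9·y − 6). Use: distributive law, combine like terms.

2712·y·z^2 − 9180·x·y·z − 6384·y^2·z − 2640·y·z − 3612·x^2·y + 4296·x·y^2 + 5664·x·y + 3168·y^2 + 576·y + 1896·x·z^2 − 2820·x^2·z − 2040·x·z − 3420·x^3 + 1368·x^2 + 864·x − 192·z^3 + 528·z^2 − 288·z + 3048·x·y·z^2 + 2796·x^2·y·z − 1344·x·y^2·z + 540·x^3·y − 1272·x^2·y^2 + 936·x^2·z^2 + 2124·x^3·z + 756·x^4 − 576·x·z^3 + 2400·y^2·z^2 − 1728·y^3·z − 864·x·y^3 + 3456·y^3 − 768·y·z^3

(2 + 6·x + 8·y)·(6·y + 9·x − 3·z)·(4·z + 2·x − 8)·(8·z + 7·x − 9·y − 6)
= (12·y + 18·x − 6·z + 36·x·y + 54·x^2 − 18·x·z + 48·y^2 + 72·x·y − 24·y·z)·(4·z + 2·x − 8)·(8·z + 7·x − 9·y − 6)    [distributive law]
= (12·y + 18·x − 6·z + 108·x·y + 54·x^2 − 18·x·z + 48·y^2 − 24·y·z)·(4·z + 2·x − 8)·(8·z + 7·x − 9·y − 6)    [combine like terms]
= (48·y·z + 24·x·y − 96·y + 72·x·z + 36·x^2 − 144·x − 24·z^2 − 12·x·z + 48·z + 432·x·y·z + 216·x^2·y − 864·x·y + 216·x^2·z + 108·x^3 − 432·x^2 − 72·x·z^2 − 36·x^2·z + 144·x·z + 192·y^2·z + 96·x·y^2 − 384·y^2 − 96·y·z^2 − 48·x·y·z + 192·y·z)·(8·z + 7·x − 9·y − 6)    [distributive law]
= (240·y·z − 840·x·y − 96·y + 204·x·z − 396·x^2 − 144·x − 24·z^2 + 48·z + 384·x·y·z + 216·x^2·y + 180·x^2·z + 108·x^3 − 72·x·z^2 + 192·y^2·z + 96·x·y^2 − 384·y^2 − 96·y·z^2)·(8·z + 7·x − 9·y − 6)    [combine like terms]
= 1920·y·z^2 + 1680·x·y·z − 2160·y^2·z − 1440·y·z − 6720·x·y·z − 5880·x^2·y + 7560·x·y^2 + 5040·x·y − 768·y·z − 672·x·y + 864·y^2 + 576·y + 1632·x·z^2 + 1428·x^2·z − 1836·x·y·z − 1224·x·z − 3168·x^2·z − 2772·x^3 + 3564·x^2·y + 2376·x^2 − 1152·x·z − 1008·x^2 + 1296·x·y + 864·x − 192·z^3 − 168·x·z^2 + 216·y·z^2 + 144·z^2 + 384·z^2 + 336·x·z − 432·y·z − 288·z + 3072·x·y·z^2 + 2688·x^2·y·z − 3456·x·y^2·z − 2304·x·y·z + 1728·x^2·y·z + 1512·x^3·y − 1944·x^2·y^2 − 1296·x^2·y + 1440·x^2·z^2 + 1260·x^3·z − 1620·x^2·y·z − 1080·x^2·z + 864·x^3·z + 756·x^4 − 972·x^3·y − 648·x^3 − 576·x·z^3 − 504·x^2·z^2 + 648·x·y·z^2 + 432·x·z^2 + 1536·y^2·z^2 + 1344·x·y^2·z − 1728·y^3·z − 1152·y^2·z + 768·x·y^2·z + 672·x^2·y^2 − 864·x·y^3 − 576·x·y^2 − 3072·y^2·z − 2688·x·y^2 + 3456·y^3 + 2304·y^2 − 768·y·z^3 − 672·x·y·z^2 + 864·y^2·z^2 + 576·y·z^2    [distributive law]
= 2712·y·z^2 − 9180·x·y·z − 6384·y^2·z − 2640·y·z − 3612·x^2·y + 4296·x·y^2 + 5664·x·y + 3168·y^2 + 576·y + 1896·x·z^2 − 2820·x^2·z − 2040·x·z − 3420·x^3 + 1368·x^2 + 864·x − 192·z^3 + 528·z^2 − 288·z + 3048·x·y·z^2 + 2796·x^2·y·z − 1344·x·y^2·z + 540·x^3·y − 1272·x^2·y^2 + 936·x^2·z^2 + 2124·x^3·z + 756·x^4 − 576·x·z^3 + 2400·y^2·z^2 − 1728·y^3·z − 864·x·y^3 + 3456·y^3 − 768·y·z^3    [combine like terms]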